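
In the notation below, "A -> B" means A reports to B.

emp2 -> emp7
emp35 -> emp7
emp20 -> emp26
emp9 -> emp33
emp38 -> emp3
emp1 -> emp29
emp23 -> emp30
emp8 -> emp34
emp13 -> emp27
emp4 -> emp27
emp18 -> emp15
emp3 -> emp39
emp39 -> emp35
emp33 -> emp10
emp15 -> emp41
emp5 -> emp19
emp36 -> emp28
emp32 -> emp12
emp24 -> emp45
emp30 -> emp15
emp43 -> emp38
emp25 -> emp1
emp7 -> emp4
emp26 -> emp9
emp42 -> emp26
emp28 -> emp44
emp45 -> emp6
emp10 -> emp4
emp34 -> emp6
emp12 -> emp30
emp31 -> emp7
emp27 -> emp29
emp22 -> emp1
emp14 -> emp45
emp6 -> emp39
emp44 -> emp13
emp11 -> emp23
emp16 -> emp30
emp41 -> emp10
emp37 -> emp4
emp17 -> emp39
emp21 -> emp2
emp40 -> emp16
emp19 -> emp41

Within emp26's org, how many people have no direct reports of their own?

The people in emp26's organization with no one reporting to them are emp20, emp42. That is 2.

2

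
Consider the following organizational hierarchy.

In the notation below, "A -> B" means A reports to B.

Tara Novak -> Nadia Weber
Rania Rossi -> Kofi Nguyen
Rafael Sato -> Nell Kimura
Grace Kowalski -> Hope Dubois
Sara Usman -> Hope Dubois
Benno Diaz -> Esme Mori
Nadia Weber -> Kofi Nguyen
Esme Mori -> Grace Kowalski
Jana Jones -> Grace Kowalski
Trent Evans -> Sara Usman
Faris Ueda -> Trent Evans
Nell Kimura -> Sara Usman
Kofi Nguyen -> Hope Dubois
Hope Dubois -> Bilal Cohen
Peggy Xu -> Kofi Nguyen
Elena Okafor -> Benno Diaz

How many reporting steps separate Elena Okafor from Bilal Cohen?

5

Chain from Elena Okafor up to Bilal Cohen: Elena Okafor → Benno Diaz → Esme Mori → Grace Kowalski → Hope Dubois → Bilal Cohen. That is 5 steps up, so Elena Okafor is 5 levels below Bilal Cohen.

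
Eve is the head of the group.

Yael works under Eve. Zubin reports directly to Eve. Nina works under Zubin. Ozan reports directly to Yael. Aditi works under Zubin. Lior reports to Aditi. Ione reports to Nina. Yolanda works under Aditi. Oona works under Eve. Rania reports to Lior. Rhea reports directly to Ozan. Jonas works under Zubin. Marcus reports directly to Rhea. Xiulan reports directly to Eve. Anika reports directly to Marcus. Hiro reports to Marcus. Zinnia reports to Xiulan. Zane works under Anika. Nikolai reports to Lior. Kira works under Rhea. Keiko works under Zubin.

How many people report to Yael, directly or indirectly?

Yael directly manages Ozan. Under Ozan: Rhea, Kira, Marcus, Hiro, Anika, Zane (6). That's 7 in total.

7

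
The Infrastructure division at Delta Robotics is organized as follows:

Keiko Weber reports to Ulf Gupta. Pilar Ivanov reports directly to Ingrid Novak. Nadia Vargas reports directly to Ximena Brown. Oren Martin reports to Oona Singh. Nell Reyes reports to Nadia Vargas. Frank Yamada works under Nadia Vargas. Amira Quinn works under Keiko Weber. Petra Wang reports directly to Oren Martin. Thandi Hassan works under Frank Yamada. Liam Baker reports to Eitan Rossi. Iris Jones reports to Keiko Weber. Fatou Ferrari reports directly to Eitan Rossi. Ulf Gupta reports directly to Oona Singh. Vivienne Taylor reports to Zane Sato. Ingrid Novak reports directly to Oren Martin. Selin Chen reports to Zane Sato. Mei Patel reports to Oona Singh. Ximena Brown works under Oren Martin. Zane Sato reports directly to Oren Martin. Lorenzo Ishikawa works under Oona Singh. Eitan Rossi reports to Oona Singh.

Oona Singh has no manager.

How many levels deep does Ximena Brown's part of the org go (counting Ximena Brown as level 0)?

The longest chain under Ximena Brown runs Ximena Brown → Nadia Vargas → Frank Yamada → Thandi Hassan, which is 3 levels below Ximena Brown.

3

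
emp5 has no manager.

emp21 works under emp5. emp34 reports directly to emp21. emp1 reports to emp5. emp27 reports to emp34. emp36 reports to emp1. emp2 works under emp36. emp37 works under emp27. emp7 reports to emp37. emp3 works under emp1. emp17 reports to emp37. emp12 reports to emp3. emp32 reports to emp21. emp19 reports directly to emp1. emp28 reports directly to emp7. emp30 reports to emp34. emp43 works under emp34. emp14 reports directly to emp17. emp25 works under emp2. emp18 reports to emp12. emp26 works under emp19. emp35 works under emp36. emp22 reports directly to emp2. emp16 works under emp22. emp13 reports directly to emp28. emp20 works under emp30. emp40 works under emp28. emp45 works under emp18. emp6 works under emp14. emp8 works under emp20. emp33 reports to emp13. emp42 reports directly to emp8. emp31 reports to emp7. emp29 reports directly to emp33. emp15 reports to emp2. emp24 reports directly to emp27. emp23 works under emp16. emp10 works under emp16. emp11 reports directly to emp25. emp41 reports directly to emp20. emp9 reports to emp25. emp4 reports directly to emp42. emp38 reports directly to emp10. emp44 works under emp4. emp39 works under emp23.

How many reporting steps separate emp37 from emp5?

Chain from emp37 up to emp5: emp37 → emp27 → emp34 → emp21 → emp5. That is 4 steps up, so emp37 is 4 levels below emp5.

4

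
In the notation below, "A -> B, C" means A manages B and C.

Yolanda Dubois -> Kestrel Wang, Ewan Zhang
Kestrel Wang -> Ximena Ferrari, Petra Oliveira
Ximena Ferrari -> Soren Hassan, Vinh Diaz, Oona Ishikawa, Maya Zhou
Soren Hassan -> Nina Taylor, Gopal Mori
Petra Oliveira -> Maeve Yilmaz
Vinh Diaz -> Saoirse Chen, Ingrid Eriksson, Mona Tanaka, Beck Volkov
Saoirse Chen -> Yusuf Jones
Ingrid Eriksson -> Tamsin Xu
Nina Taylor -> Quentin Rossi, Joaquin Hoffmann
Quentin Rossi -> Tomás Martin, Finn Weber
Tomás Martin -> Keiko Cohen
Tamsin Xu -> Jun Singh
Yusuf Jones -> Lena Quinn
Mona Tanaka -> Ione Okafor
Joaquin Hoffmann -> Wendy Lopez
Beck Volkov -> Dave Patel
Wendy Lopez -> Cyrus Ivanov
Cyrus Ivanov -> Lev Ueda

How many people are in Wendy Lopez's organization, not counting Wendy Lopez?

2

Wendy Lopez directly manages Cyrus Ivanov. Under Cyrus Ivanov: Lev Ueda (1). That's 2 in total.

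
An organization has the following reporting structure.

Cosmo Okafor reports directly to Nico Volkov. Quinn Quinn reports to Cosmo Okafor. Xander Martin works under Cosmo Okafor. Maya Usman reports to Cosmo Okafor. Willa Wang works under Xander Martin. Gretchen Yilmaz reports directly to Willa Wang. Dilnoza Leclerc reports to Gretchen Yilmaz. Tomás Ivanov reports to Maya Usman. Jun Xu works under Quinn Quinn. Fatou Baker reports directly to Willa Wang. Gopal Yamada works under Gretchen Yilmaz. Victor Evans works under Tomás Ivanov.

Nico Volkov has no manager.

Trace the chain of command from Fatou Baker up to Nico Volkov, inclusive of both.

Fatou Baker reports to Willa Wang. Willa Wang reports to Xander Martin. Xander Martin reports to Cosmo Okafor. Cosmo Okafor reports to Nico Volkov. Nico Volkov is at the top.

Fatou Baker -> Willa Wang -> Xander Martin -> Cosmo Okafor -> Nico Volkov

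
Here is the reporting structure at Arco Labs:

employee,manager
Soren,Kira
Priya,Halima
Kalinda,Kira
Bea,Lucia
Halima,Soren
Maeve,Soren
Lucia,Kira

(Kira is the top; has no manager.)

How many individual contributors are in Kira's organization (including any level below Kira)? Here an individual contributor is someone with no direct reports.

The people in Kira's organization with no one reporting to them are Kalinda, Maeve, Priya, Bea. That is 4.

4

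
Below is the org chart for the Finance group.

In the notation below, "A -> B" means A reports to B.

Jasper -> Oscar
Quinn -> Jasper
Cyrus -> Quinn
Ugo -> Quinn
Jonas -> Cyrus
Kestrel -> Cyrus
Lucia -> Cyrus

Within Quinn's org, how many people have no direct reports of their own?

4

The people in Quinn's organization with no one reporting to them are Ugo, Lucia, Kestrel, Jonas. That is 4.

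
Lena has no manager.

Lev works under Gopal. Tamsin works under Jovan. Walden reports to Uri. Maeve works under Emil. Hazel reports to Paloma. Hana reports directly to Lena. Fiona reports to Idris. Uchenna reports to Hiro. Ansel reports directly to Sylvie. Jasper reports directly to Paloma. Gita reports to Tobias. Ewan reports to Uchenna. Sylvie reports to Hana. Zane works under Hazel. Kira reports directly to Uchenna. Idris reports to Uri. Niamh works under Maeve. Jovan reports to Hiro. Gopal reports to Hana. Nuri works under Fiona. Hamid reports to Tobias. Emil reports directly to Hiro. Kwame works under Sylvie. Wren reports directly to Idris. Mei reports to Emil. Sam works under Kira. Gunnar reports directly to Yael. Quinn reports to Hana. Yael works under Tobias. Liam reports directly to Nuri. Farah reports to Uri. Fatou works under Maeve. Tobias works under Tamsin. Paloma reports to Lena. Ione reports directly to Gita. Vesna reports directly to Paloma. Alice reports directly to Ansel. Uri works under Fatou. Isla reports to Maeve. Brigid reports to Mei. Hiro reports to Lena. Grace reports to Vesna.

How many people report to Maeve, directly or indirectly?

Maeve directly manages Fatou, Isla, Niamh. Under Fatou: Uri, Idris, Wren, Fiona, Nuri, Liam, Walden, Farah (8). Isla has no reports. Niamh has no reports. So Maeve's organization is 3 direct reports plus everyone under them: 9 + 1 + 1 = 11.

11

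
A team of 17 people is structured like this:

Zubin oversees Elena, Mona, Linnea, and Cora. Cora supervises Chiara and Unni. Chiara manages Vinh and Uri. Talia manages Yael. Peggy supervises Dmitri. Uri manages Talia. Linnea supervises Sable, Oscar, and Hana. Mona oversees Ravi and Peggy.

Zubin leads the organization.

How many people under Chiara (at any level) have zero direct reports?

The people in Chiara's organization with no one reporting to them are Yael, Vinh. That is 2.

2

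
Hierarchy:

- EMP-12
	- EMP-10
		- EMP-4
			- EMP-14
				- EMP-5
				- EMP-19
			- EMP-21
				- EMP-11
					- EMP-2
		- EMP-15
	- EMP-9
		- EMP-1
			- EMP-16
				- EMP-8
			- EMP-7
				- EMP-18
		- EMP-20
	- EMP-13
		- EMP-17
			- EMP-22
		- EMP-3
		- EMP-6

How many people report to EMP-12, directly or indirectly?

21

EMP-12 directly manages EMP-10, EMP-9, EMP-13. Under EMP-10: EMP-15, EMP-4, EMP-21, EMP-11, EMP-2, EMP-14, EMP-19, EMP-5 (8). Under EMP-9: EMP-20, EMP-1, EMP-7, EMP-18, EMP-16, EMP-8 (6). Under EMP-13: EMP-6, EMP-3, EMP-17, EMP-22 (4). So EMP-12's organization is 3 direct reports plus everyone under them: 9 + 7 + 5 = 21.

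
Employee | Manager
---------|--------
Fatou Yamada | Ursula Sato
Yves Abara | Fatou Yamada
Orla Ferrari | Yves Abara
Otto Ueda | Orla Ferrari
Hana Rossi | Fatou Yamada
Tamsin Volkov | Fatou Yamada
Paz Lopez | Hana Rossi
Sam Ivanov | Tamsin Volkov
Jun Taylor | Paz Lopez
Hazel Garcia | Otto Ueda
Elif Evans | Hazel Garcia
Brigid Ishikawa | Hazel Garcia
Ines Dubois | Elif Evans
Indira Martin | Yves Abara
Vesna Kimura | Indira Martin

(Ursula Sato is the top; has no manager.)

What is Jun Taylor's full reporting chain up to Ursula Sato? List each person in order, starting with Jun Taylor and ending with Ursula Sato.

Jun Taylor reports to Paz Lopez. Paz Lopez reports to Hana Rossi. Hana Rossi reports to Fatou Yamada. Fatou Yamada reports to Ursula Sato. Ursula Sato is at the top.

Jun Taylor -> Paz Lopez -> Hana Rossi -> Fatou Yamada -> Ursula Sato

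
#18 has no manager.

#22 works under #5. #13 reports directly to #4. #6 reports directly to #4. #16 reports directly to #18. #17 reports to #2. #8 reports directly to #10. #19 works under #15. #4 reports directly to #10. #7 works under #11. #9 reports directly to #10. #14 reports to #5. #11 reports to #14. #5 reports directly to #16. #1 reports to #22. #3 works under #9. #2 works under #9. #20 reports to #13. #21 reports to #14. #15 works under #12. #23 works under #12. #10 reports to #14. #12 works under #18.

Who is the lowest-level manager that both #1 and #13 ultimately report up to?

#5

#1's chain of managers is #22, #5, #16, #18. #13's chain of managers is #4, #10, #14, #5, #16, #18. The first manager that appears in both chains is #5.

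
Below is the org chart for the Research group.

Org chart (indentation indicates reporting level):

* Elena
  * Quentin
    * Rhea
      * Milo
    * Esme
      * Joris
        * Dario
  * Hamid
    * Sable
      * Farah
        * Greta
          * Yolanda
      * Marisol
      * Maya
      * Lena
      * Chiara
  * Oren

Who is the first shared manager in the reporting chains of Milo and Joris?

Quentin

Milo's chain of managers is Rhea, Quentin, Elena. Joris's chain of managers is Esme, Quentin, Elena. The first manager that appears in both chains is Quentin.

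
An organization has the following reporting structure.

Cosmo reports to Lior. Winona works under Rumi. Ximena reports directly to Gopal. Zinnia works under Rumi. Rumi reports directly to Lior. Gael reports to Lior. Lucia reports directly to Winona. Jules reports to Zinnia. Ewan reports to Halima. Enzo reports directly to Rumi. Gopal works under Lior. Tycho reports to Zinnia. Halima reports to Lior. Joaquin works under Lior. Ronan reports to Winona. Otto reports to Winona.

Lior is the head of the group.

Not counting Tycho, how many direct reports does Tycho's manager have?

Tycho reports to Zinnia. Zinnia's other direct reports are Jules — 1 peer.

1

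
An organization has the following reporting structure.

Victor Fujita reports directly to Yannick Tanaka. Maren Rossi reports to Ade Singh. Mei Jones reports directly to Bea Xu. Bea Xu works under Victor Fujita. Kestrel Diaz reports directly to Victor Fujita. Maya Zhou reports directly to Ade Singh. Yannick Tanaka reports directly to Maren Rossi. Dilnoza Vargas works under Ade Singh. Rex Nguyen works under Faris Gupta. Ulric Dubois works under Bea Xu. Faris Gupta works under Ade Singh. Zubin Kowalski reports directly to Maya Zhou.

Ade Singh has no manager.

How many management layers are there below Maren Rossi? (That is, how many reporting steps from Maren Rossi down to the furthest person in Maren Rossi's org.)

4

The longest chain under Maren Rossi runs Maren Rossi → Yannick Tanaka → Victor Fujita → Bea Xu → Mei Jones, which is 4 levels below Maren Rossi.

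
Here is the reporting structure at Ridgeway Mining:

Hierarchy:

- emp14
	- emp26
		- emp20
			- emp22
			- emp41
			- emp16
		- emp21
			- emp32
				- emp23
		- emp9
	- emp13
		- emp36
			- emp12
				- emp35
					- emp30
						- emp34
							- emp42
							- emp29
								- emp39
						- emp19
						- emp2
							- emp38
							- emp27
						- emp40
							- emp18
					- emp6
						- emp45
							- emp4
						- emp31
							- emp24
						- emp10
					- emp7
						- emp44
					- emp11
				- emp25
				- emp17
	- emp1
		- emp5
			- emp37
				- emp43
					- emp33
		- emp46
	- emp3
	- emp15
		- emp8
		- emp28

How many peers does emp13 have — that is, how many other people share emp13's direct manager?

4

emp13 reports to emp14. emp14's other direct reports are emp26, emp1, emp3, emp15 — 4 peers.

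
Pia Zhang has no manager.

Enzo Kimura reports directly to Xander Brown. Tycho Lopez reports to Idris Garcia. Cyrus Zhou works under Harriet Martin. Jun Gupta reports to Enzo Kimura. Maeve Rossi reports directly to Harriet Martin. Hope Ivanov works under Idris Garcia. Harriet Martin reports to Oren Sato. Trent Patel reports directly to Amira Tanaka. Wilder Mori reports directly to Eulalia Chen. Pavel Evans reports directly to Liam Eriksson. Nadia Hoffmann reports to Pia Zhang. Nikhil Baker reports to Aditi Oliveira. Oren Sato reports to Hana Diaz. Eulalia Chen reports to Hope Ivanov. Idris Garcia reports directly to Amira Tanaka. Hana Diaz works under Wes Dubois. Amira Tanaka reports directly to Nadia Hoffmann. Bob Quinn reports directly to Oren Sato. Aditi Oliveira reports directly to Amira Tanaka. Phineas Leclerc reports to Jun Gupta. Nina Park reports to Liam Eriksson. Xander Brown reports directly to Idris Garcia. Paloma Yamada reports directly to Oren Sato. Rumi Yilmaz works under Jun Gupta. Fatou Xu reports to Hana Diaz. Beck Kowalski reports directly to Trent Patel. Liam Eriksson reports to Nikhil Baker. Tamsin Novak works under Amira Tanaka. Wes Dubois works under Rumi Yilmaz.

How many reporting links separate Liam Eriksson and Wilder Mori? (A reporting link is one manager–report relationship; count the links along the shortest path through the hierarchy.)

Liam Eriksson is 3 levels below Amira Tanaka, and Wilder Mori is 4 levels below Amira Tanaka (their lowest common manager). The shortest path runs up from Liam Eriksson to Amira Tanaka and back down to Wilder Mori: 3 + 4 = 7 links.

7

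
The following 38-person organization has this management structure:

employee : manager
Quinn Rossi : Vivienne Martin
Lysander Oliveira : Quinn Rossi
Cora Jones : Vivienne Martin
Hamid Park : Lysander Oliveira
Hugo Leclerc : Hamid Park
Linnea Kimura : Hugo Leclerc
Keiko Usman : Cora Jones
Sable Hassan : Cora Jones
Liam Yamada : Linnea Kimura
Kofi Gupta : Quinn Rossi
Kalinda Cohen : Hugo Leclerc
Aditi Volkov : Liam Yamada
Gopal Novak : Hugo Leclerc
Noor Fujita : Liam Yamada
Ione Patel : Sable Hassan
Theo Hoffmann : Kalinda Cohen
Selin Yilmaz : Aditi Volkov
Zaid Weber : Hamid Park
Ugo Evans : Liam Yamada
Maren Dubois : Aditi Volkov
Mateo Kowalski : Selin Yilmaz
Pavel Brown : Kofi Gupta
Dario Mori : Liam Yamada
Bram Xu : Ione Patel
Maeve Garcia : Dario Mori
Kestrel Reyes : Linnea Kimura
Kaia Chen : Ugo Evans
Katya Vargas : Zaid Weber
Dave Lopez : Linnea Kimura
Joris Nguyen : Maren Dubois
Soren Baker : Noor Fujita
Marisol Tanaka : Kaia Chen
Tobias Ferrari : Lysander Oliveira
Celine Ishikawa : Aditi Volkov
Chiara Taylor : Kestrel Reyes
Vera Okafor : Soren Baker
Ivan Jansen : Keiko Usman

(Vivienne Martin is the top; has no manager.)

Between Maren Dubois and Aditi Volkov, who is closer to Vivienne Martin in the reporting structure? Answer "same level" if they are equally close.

Aditi Volkov

Maren Dubois is 8 levels below Vivienne Martin; Aditi Volkov is 7. Aditi Volkov is higher.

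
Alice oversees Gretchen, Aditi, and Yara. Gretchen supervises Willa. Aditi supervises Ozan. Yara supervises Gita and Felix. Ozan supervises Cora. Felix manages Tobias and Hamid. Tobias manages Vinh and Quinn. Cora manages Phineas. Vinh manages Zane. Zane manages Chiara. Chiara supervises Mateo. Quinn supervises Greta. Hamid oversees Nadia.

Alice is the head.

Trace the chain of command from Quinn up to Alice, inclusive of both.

Quinn reports to Tobias. Tobias reports to Felix. Felix reports to Yara. Yara reports to Alice. Alice is at the top.

Quinn -> Tobias -> Felix -> Yara -> Alice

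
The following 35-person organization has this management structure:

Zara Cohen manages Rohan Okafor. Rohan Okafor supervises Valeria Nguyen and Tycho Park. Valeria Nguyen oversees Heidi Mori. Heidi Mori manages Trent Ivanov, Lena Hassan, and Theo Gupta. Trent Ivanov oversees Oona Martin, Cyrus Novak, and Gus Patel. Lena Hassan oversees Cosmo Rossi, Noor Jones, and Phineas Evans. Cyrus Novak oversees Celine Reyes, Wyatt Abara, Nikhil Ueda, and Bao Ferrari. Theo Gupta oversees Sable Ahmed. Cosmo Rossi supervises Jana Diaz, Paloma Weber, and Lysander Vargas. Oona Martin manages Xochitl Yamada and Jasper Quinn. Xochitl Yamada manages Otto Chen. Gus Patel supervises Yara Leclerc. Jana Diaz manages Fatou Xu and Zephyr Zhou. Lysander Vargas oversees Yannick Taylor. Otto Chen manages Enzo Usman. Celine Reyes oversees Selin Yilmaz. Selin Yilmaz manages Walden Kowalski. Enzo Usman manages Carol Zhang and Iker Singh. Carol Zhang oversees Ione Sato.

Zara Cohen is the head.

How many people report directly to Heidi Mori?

Heidi Mori directly manages Trent Ivanov, Lena Hassan, Theo Gupta. That is 3 direct reports.

3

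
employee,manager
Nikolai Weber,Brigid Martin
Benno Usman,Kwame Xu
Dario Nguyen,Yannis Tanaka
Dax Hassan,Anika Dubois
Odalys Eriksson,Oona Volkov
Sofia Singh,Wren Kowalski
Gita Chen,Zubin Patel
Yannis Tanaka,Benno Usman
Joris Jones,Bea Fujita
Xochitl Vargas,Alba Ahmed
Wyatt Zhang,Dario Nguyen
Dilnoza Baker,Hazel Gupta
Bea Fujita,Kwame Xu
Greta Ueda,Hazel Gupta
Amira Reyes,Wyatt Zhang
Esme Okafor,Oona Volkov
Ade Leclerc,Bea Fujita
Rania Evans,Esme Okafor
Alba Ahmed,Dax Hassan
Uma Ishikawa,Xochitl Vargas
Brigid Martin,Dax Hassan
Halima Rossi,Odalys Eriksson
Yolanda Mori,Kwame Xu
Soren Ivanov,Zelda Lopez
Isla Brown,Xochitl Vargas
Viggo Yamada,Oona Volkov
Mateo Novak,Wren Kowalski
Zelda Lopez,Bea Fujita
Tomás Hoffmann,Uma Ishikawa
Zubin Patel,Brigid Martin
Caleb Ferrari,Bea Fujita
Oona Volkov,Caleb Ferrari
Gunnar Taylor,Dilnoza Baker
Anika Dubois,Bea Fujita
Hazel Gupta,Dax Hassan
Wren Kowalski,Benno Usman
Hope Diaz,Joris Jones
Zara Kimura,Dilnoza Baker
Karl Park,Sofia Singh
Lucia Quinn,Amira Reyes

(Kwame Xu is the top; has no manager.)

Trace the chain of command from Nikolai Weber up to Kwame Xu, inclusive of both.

Nikolai Weber -> Brigid Martin -> Dax Hassan -> Anika Dubois -> Bea Fujita -> Kwame Xu

Nikolai Weber reports to Brigid Martin. Brigid Martin reports to Dax Hassan. Dax Hassan reports to Anika Dubois. Anika Dubois reports to Bea Fujita. Bea Fujita reports to Kwame Xu. Kwame Xu is at the top.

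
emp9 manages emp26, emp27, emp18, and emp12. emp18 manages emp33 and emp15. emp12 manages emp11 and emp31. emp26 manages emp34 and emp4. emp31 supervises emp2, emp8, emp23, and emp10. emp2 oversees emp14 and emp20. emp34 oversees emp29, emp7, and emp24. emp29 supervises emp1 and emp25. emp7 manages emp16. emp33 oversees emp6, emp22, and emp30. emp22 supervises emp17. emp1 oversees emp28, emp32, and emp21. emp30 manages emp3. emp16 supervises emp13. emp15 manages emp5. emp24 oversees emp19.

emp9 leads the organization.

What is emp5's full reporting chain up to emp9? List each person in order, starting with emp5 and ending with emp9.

emp5 -> emp15 -> emp18 -> emp9

emp5 reports to emp15. emp15 reports to emp18. emp18 reports to emp9. emp9 is at the top.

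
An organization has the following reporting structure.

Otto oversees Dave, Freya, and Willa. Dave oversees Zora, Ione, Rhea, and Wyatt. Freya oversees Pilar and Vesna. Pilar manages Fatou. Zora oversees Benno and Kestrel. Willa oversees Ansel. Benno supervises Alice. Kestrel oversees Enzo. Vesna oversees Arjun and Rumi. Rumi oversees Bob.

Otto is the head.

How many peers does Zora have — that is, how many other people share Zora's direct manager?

Zora reports to Dave. Dave's other direct reports are Ione, Rhea, Wyatt — 3 peers.

3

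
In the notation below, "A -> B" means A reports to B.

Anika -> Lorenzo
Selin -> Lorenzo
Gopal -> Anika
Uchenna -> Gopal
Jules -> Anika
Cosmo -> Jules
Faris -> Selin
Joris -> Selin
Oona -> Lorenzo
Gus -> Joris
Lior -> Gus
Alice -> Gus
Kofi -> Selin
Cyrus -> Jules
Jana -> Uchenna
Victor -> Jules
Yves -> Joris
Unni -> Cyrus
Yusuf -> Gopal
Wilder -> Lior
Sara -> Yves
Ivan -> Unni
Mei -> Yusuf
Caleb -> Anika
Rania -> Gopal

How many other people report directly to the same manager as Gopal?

2

Gopal reports to Anika. Anika's other direct reports are Jules, Caleb — 2 peers.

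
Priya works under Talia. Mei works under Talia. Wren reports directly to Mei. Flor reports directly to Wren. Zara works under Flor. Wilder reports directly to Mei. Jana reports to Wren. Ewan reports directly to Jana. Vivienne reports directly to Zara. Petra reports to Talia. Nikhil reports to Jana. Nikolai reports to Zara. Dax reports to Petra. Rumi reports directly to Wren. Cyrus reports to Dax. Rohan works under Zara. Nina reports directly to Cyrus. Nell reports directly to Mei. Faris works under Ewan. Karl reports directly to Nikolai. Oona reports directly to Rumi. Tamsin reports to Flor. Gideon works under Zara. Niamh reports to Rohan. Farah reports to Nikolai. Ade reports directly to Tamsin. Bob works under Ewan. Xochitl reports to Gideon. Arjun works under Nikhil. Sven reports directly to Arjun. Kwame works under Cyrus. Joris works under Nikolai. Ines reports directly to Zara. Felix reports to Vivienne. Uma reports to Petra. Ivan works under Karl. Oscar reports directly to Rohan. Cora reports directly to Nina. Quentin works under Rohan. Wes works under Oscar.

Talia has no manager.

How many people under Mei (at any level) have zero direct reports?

16

The people in Mei's organization with no one reporting to them are Nell, Wilder, Oona, Sven, Bob, Faris, Ade, Ines, Xochitl, Quentin, Wes, Niamh, Joris, Farah, Ivan, Felix. That is 16.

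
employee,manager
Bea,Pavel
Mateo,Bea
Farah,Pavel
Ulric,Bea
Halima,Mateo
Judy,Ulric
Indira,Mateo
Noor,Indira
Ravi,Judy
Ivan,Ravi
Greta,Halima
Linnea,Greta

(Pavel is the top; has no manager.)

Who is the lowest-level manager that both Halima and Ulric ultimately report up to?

Bea

Halima's chain of managers is Mateo, Bea, Pavel. Ulric's chain of managers is Bea, Pavel. The first manager that appears in both chains is Bea.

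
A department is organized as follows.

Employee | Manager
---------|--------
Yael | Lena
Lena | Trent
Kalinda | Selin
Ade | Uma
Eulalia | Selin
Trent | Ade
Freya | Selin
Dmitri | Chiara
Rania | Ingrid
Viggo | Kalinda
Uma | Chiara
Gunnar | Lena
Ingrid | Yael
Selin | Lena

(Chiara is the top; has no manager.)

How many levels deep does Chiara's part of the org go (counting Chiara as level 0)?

The longest chain under Chiara runs Chiara → Uma → Ade → Trent → Lena → Yael → Ingrid → Rania, which is 7 levels below Chiara.

7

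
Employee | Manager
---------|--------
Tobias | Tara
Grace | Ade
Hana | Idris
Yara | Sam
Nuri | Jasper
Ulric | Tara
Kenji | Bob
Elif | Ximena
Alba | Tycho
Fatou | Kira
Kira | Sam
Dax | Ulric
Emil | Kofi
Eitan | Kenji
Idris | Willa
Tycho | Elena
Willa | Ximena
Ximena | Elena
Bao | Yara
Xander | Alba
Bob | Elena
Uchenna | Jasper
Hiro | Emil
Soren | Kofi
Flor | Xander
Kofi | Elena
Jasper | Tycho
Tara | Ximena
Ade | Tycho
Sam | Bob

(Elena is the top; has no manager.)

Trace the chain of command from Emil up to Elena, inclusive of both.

Emil -> Kofi -> Elena

Emil reports to Kofi. Kofi reports to Elena. Elena is at the top.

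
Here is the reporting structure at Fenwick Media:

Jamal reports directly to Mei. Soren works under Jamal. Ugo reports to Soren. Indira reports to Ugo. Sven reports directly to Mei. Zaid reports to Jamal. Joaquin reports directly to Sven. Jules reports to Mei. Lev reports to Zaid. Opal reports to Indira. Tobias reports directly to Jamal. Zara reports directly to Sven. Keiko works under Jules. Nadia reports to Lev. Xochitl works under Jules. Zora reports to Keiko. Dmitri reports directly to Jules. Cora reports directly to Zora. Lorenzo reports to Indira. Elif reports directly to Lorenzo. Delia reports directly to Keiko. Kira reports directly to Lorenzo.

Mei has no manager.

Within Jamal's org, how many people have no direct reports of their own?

The people in Jamal's organization with no one reporting to them are Tobias, Nadia, Kira, Elif, Opal. That is 5.

5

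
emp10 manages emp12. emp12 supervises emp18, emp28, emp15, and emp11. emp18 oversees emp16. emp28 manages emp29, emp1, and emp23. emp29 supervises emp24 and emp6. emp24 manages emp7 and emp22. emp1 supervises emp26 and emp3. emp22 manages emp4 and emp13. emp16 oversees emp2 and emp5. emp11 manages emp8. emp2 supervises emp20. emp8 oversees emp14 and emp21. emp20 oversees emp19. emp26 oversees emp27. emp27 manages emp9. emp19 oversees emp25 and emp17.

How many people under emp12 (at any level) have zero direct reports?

The people in emp12's organization with no one reporting to them are emp21, emp14, emp15, emp23, emp3, emp9, emp6, emp13, emp4, emp7, emp25, emp17, emp5. That is 13.

13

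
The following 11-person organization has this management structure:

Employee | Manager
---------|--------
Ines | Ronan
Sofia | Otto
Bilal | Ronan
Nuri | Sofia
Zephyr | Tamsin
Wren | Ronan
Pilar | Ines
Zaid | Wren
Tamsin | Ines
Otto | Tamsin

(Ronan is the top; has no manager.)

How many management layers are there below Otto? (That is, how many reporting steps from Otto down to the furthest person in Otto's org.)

The longest chain under Otto runs Otto → Sofia → Nuri, which is 2 levels below Otto.

2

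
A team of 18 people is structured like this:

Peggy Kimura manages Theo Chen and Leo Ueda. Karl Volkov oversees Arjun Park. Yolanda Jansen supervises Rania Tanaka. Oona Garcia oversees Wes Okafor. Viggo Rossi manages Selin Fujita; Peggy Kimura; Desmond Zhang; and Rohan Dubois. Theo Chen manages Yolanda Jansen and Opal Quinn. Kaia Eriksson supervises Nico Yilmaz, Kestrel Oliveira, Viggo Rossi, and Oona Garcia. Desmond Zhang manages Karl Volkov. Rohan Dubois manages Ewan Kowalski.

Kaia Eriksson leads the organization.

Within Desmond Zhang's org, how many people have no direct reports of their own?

The only person in Desmond Zhang's organization with no one reporting to them is Arjun Park. That is 1.

1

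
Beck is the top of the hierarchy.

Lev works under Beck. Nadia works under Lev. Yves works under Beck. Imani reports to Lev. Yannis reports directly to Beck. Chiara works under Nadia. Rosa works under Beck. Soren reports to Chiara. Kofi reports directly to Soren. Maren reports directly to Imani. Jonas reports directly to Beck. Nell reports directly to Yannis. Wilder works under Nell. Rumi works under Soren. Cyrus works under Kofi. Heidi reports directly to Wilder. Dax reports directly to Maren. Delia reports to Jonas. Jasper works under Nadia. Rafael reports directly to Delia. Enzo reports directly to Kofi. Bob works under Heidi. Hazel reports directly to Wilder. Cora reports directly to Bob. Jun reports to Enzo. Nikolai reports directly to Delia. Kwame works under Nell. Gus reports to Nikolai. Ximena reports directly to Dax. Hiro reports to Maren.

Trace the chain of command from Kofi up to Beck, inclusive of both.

Kofi -> Soren -> Chiara -> Nadia -> Lev -> Beck

Kofi reports to Soren. Soren reports to Chiara. Chiara reports to Nadia. Nadia reports to Lev. Lev reports to Beck. Beck is at the top.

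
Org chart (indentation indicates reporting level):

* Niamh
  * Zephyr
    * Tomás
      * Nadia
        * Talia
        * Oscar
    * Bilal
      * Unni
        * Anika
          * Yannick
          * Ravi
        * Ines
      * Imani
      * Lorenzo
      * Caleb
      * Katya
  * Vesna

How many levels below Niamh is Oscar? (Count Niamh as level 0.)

4

Chain from Oscar up to Niamh: Oscar → Nadia → Tomás → Zephyr → Niamh. That is 4 steps up, so Oscar is 4 levels below Niamh.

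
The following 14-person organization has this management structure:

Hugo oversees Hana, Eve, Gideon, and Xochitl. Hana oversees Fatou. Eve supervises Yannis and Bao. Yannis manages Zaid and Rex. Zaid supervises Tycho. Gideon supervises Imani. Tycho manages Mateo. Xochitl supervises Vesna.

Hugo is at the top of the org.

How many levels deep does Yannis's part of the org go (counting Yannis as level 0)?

3

The longest chain under Yannis runs Yannis → Zaid → Tycho → Mateo, which is 3 levels below Yannis.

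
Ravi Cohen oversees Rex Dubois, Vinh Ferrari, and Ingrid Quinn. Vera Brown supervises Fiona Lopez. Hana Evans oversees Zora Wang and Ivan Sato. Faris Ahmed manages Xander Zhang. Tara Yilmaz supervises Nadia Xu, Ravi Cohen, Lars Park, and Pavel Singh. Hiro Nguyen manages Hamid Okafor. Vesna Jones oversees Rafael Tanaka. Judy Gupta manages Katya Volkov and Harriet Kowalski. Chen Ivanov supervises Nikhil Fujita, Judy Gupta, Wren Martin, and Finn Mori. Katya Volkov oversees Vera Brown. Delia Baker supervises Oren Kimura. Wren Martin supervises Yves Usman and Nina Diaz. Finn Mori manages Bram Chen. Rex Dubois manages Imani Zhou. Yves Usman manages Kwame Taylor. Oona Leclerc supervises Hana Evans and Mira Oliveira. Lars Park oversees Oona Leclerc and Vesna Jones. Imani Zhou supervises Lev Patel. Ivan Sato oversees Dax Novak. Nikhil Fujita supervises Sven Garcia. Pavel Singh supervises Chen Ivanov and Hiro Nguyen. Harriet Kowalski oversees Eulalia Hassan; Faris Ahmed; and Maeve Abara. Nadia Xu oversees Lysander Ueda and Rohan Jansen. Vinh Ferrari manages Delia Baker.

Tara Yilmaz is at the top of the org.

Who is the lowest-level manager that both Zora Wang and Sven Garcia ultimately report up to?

Zora Wang's chain of managers is Hana Evans, Oona Leclerc, Lars Park, Tara Yilmaz. Sven Garcia's chain of managers is Nikhil Fujita, Chen Ivanov, Pavel Singh, Tara Yilmaz. The first manager that appears in both chains is Tara Yilmaz.

Tara Yilmaz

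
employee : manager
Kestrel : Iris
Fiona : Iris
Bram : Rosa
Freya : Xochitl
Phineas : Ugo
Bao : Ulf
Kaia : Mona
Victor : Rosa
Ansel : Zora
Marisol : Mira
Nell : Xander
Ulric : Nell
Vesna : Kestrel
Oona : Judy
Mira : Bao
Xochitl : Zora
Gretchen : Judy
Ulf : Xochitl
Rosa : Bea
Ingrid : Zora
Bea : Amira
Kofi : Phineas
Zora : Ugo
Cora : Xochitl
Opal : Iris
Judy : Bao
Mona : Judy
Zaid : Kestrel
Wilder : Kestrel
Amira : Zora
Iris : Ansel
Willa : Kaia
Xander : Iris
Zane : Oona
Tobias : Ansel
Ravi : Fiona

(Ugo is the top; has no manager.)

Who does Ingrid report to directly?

Ingrid reports directly to Zora.

Zora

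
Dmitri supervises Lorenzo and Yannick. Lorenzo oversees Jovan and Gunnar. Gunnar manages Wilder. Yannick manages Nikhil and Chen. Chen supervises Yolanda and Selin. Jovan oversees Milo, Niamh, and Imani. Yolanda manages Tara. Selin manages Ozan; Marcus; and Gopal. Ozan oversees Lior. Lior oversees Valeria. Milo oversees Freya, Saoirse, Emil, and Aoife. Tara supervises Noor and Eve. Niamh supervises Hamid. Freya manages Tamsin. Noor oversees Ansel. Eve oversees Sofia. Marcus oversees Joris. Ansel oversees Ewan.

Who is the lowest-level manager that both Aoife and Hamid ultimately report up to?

Aoife's chain of managers is Milo, Jovan, Lorenzo, Dmitri. Hamid's chain of managers is Niamh, Jovan, Lorenzo, Dmitri. The first manager that appears in both chains is Jovan.

Jovan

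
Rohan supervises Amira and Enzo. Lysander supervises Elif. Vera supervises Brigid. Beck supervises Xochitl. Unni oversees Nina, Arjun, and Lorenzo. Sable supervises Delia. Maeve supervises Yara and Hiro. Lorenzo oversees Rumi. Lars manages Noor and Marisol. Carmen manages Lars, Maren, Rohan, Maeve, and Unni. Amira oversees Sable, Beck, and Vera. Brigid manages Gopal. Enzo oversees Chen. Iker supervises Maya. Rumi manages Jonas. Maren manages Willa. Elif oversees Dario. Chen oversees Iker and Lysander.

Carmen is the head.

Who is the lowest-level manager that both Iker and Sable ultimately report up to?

Iker's chain of managers is Chen, Enzo, Rohan, Carmen. Sable's chain of managers is Amira, Rohan, Carmen. The first manager that appears in both chains is Rohan.

Rohan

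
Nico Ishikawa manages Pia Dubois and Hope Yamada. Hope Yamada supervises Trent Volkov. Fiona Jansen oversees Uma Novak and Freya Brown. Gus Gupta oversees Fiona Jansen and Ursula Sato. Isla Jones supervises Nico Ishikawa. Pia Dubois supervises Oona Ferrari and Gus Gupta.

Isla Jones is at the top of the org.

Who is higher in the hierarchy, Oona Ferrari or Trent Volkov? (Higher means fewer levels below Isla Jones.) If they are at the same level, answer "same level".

Both Oona Ferrari and Trent Volkov are 3 levels below Isla Jones.

same level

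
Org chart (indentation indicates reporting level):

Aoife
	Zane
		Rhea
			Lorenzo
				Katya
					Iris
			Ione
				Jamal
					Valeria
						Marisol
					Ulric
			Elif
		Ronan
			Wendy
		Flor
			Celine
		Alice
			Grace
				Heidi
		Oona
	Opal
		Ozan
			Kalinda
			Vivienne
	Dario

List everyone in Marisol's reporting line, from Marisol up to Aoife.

Marisol reports to Valeria. Valeria reports to Jamal. Jamal reports to Ione. Ione reports to Rhea. Rhea reports to Zane. Zane reports to Aoife. Aoife is at the top.

Marisol -> Valeria -> Jamal -> Ione -> Rhea -> Zane -> Aoife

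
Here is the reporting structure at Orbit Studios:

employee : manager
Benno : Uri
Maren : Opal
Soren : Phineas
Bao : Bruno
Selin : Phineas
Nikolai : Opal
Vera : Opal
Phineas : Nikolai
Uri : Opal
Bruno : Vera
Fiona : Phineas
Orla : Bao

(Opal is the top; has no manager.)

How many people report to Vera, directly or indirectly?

3

Vera directly manages Bruno. Under Bruno: Bao, Orla (2). That's 3 in total.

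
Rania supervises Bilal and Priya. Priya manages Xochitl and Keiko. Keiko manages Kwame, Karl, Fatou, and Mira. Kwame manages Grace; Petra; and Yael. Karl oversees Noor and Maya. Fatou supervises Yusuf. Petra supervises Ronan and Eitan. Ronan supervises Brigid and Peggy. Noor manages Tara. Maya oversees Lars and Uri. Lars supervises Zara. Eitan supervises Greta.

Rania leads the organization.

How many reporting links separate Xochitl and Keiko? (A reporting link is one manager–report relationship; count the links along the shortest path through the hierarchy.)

2

Xochitl is 1 level below Priya, and Keiko is 1 level below Priya (their lowest common manager). The shortest path runs up from Xochitl to Priya and back down to Keiko: 1 + 1 = 2 links.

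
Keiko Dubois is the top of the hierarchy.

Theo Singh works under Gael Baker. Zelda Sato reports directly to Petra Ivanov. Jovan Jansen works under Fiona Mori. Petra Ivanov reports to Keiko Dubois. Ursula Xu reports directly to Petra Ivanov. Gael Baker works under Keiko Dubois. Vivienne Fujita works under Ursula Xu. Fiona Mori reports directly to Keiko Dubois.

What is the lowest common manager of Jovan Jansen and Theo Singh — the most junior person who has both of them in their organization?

Jovan Jansen's chain of managers is Fiona Mori, Keiko Dubois. Theo Singh's chain of managers is Gael Baker, Keiko Dubois. The first manager that appears in both chains is Keiko Dubois.

Keiko Dubois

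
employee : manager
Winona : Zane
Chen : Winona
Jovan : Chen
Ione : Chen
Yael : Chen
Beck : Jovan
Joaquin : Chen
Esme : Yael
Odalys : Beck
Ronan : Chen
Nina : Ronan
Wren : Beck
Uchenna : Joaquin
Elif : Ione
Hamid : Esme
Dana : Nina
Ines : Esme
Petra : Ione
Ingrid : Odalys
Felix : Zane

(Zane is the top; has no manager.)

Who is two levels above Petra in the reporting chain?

Chen

Petra reports to Ione, and Ione reports to Chen. So Petra's skip-level manager is Chen.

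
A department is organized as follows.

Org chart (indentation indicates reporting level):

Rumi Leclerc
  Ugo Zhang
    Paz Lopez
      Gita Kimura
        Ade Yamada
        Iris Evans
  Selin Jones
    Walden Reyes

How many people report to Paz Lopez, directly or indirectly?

Paz Lopez directly manages Gita Kimura. Under Gita Kimura: Iris Evans, Ade Yamada (2). That's 3 in total.

3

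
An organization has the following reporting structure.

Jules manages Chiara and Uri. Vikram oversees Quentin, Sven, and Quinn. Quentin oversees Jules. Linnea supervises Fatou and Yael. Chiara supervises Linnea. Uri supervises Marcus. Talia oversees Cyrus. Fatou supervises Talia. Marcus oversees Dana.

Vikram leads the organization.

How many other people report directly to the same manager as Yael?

1

Yael reports to Linnea. Linnea's other direct reports are Fatou — 1 peer.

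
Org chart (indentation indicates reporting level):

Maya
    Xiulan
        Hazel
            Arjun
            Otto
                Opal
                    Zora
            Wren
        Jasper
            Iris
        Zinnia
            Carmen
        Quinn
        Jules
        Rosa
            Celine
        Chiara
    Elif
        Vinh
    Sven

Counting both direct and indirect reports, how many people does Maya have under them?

Maya directly manages Xiulan, Elif, Sven. Under Xiulan: Chiara, Rosa, Celine, Jules, Quinn, Zinnia, Carmen, Jasper, Iris, Hazel, Wren, Otto, Opal, Zora, Arjun (15). Under Elif: Vinh (1). Sven has no reports. So Maya's organization is 3 direct reports plus everyone under them: 16 + 2 + 1 = 19.

19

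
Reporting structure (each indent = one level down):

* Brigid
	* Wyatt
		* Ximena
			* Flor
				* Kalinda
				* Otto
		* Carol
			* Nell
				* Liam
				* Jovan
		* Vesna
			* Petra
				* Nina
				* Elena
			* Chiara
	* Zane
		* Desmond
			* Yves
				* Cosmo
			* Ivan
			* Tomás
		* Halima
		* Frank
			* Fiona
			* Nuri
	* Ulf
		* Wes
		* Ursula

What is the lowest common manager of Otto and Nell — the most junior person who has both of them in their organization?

Otto's chain of managers is Flor, Ximena, Wyatt, Brigid. Nell's chain of managers is Carol, Wyatt, Brigid. The first manager that appears in both chains is Wyatt.

Wyatt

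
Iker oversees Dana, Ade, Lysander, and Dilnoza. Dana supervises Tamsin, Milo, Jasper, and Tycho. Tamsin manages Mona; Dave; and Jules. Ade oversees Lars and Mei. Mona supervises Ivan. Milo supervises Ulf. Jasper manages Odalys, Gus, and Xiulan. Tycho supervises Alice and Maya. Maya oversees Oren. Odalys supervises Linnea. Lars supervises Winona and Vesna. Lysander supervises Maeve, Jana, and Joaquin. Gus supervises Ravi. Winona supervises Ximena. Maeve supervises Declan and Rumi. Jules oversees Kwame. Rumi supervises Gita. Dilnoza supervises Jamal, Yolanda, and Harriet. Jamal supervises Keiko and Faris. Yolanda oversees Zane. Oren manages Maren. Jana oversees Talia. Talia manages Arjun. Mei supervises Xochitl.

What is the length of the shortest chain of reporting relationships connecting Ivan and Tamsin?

2

Ivan is in Tamsin's organization: the chain from Ivan up to Tamsin is Ivan → Mona → Tamsin, which is 2 links.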